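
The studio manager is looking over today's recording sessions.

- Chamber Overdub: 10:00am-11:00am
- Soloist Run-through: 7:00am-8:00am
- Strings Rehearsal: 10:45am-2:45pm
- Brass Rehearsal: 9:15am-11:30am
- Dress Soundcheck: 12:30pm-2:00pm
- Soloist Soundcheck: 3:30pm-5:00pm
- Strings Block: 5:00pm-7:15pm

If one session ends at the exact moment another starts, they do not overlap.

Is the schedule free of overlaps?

No

Sorted by start: Soloist Run-through, Brass Rehearsal, Chamber Overdub, Strings Rehearsal, Dress Soundcheck, Soloist Soundcheck, Strings Block.
Brass Rehearsal starts after Soloist Run-through ends, so nothing later overlaps Soloist Run-through either.
Chamber Overdub starts before Brass Rehearsal ends → Brass Rehearsal and Chamber Overdub overlap.
That's a conflict, so the schedule is not conflict-free.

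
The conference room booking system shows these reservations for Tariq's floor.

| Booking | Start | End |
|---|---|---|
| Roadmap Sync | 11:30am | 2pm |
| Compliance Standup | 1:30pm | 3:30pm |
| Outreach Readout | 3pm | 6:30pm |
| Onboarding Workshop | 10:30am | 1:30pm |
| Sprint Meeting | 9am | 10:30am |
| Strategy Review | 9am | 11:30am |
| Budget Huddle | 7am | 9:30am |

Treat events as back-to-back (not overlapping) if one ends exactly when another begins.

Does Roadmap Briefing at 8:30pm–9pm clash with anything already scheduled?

Budget Huddle: ends 9:30am at or before Roadmap Briefing starts 8:30pm → clear.
Strategy Review: ends 11:30am at or before Roadmap Briefing starts 8:30pm → clear.
Sprint Meeting: ends 10:30am at or before Roadmap Briefing starts 8:30pm → clear.
Onboarding Workshop: ends 1:30pm at or before Roadmap Briefing starts 8:30pm → clear.
Roadmap Sync: ends 2pm at or before Roadmap Briefing starts 8:30pm → clear.
Compliance Standup: ends 3:30pm at or before Roadmap Briefing starts 8:30pm → clear.
Outreach Readout: ends 6:30pm at or before Roadmap Briefing starts 8:30pm → clear.

No — it doesn't clash with anything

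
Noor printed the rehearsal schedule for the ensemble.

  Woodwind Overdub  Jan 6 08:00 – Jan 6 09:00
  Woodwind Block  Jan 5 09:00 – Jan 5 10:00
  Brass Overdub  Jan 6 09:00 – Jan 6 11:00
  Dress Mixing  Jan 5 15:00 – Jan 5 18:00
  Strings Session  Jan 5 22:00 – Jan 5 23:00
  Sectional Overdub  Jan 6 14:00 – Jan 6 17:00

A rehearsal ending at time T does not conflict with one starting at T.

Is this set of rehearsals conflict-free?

Sorted by start: Woodwind Block, Dress Mixing, Strings Session, Woodwind Overdub, Brass Overdub, Sectional Overdub.
Dress Mixing starts after Woodwind Block ends; Woodwind Block is clear from here.
Strings Session starts after Dress Mixing ends; Dress Mixing is clear from here.
Woodwind Overdub starts after Strings Session ends; Strings Session is clear from here.
Brass Overdub starts exactly when Woodwind Overdub ends (back-to-back, no overlap); Woodwind Overdub is clear from here.
Sectional Overdub starts after Brass Overdub ends.
Every pair is clear; the schedule has no overlaps.

Yes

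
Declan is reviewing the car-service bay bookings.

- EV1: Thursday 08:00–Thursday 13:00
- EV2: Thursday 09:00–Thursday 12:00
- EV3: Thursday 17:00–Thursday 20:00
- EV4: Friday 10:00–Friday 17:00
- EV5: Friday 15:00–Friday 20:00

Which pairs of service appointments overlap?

EV1 & EV2, EV4 & EV5

Sorted by start: EV1, EV2, EV3, EV4, EV5.
EV2 starts before EV1 ends → EV1 and EV2 overlap.
EV3 starts after EV1 ends — done with EV1.
EV3 starts after EV2 ends — done with EV2.
EV4 starts after EV3 ends — done with EV3.
EV5 starts before EV4 ends → EV4 and EV5 overlap.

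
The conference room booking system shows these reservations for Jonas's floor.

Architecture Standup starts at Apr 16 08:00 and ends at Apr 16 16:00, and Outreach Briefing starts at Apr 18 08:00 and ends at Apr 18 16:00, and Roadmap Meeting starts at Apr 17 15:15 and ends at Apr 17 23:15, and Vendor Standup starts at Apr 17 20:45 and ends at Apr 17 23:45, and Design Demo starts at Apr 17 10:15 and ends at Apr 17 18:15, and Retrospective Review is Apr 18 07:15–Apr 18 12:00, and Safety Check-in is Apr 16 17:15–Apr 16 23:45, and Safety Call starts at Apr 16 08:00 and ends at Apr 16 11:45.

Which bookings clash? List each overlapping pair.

Architecture Standup & Safety Call, Design Demo & Roadmap Meeting, Outreach Briefing & Retrospective Review, Roadmap Meeting & Vendor Standup

Sorted by start: Architecture Standup, Safety Call, Safety Check-in, Design Demo, Roadmap Meeting, Vendor Standup, Retrospective Review, Outreach Briefing.
Safety Call starts before Architecture Standup ends → Architecture Standup and Safety Call overlap.
Safety Check-in starts after Architecture Standup ends — done with Architecture Standup.
Safety Check-in starts after Safety Call ends — done with Safety Call.
Design Demo starts after Safety Check-in ends — done with Safety Check-in.
Roadmap Meeting starts before Design Demo ends → Design Demo and Roadmap Meeting overlap.
Vendor Standup starts after Design Demo ends — done with Design Demo.
Vendor Standup starts before Roadmap Meeting ends → Roadmap Meeting and Vendor Standup overlap.
Retrospective Review starts after Roadmap Meeting ends — done with Roadmap Meeting.
Retrospective Review starts after Vendor Standup ends — done with Vendor Standup.
Outreach Briefing starts before Retrospective Review ends → Retrospective Review and Outreach Briefing overlap.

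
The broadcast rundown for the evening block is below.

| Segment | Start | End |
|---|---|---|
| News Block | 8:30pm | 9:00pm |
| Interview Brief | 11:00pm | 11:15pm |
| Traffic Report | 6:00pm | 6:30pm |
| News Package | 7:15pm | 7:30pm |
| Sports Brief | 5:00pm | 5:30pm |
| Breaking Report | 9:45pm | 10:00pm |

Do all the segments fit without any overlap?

Yes

Sorted by start: Sports Brief, Traffic Report, News Package, News Block, Breaking Report, Interview Brief.
Traffic Report starts after Sports Brief ends; Sports Brief is clear from here.
News Package starts after Traffic Report ends; Traffic Report is clear from here.
News Block starts after News Package ends; News Package is clear from here.
Breaking Report starts after News Block ends; News Block is clear from here.
Interview Brief starts after Breaking Report ends.
Every pair is clear; the schedule has no overlaps.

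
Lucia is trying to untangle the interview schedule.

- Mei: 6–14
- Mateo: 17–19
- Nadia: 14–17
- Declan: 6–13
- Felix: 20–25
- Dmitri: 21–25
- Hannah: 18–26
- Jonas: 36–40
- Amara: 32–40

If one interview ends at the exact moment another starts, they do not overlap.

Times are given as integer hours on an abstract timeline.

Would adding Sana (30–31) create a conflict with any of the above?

Mei: ends 14 at or before Sana starts 30 → clear.
Declan: ends 13 at or before Sana starts 30 → clear.
Nadia: ends 17 at or before Sana starts 30 → clear.
Mateo: ends 19 at or before Sana starts 30 → clear.
Hannah: ends 26 at or before Sana starts 30 → clear.
Felix: ends 25 at or before Sana starts 30 → clear.
Dmitri: ends 25 at or before Sana starts 30 → clear.
Amara: starts 32 at or after Sana ends 31 → clear.
Jonas: starts 36 at or after Sana ends 31 → clear.

No — it doesn't clash with anything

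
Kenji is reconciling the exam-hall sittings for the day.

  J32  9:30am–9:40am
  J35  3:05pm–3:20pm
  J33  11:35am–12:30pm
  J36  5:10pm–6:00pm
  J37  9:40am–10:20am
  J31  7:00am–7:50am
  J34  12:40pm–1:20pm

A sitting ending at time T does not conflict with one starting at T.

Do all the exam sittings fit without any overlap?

Check each pair: they overlap iff neither finishes before the other starts.
Sorted by start: J31, J32, J37, J33, J34, J35, J36.
J32 starts after J31 ends, so J31 has no further overlaps.
J37 starts exactly when J32 ends (back-to-back, no overlap), so J32 has no further overlaps.
J33 starts after J37 ends, so J37 has no further overlaps.
J34 starts after J33 ends, so J33 has no further overlaps.
J35 starts after J34 ends, so J34 has no further overlaps.
J36 starts after J35 ends.
Every pair is clear; the schedule has no overlaps.

Yes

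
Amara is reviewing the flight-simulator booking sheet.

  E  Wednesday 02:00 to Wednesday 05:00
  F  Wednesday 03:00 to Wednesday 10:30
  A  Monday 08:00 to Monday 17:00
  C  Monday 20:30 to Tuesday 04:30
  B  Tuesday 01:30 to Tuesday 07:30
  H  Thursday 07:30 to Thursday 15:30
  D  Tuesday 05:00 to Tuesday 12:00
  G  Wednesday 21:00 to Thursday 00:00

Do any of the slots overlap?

Yes

Sorted by start: A, C, B, D, E, F, G, H.
C starts after A ends; A is clear from here.
B starts before C ends → C and B overlap.
That's a conflict, so the schedule is not conflict-free.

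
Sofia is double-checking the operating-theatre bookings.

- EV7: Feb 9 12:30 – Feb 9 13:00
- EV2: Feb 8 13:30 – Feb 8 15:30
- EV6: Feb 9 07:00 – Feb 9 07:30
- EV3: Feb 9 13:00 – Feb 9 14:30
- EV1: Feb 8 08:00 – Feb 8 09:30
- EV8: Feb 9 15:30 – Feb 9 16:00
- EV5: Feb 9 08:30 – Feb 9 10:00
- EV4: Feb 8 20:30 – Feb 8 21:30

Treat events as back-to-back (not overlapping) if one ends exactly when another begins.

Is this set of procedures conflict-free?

Yes

Sorted by start: EV1, EV2, EV4, EV6, EV5, EV7, EV3, EV8.
EV2 starts after EV1 ends — done with EV1.
EV4 starts after EV2 ends — done with EV2.
EV6 starts after EV4 ends — done with EV4.
EV5 starts after EV6 ends — done with EV6.
EV7 starts after EV5 ends — done with EV5.
EV3 starts exactly when EV7 ends (back-to-back, no overlap) — done with EV7.
EV8 starts after EV3 ends.
Every pair is clear; the schedule has no overlaps.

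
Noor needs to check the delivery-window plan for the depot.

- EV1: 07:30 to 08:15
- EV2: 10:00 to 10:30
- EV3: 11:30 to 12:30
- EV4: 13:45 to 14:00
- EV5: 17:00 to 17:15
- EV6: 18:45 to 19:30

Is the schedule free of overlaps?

Yes

Sorted by start: EV1, EV2, EV3, EV4, EV5, EV6.
EV2 starts after EV1 ends — done with EV1.
EV3 starts after EV2 ends — done with EV2.
EV4 starts after EV3 ends — done with EV3.
EV5 starts after EV4 ends — done with EV4.
EV6 starts after EV5 ends.
Every pair is clear; the schedule has no overlaps.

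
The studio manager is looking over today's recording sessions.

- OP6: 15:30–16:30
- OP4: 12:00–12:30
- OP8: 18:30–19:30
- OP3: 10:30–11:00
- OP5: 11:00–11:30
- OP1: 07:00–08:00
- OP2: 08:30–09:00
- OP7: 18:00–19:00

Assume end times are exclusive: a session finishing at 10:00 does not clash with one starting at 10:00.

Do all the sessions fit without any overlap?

Check each pair: they overlap iff neither finishes before the other starts.
Sorted by start: OP1, OP2, OP3, OP5, OP4, OP6, OP7, OP8.
OP2 starts after OP1 ends; OP1 is clear from here.
OP3 starts after OP2 ends; OP2 is clear from here.
OP5 starts exactly when OP3 ends (back-to-back, no overlap); OP3 is clear from here.
OP4 starts after OP5 ends; OP5 is clear from here.
OP6 starts after OP4 ends; OP4 is clear from here.
OP7 starts after OP6 ends; OP6 is clear from here.
OP8 starts before OP7 ends → OP7 and OP8 overlap.
That's a conflict, so the schedule is not conflict-free.

No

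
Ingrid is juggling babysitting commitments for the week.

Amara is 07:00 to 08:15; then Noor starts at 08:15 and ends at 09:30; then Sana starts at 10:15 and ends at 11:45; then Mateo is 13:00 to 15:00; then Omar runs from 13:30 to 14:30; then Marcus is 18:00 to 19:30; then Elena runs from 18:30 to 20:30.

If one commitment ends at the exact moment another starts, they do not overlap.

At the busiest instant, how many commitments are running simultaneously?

Sort all start/end points and keep a running count:
07:00 start Amara → 1
08:15 end Amara → 0
08:15 start Noor → 1
09:30 end Noor → 0
10:15 start Sana → 1
11:45 end Sana → 0
13:00 start Mateo → 1
13:30 start Omar → 2
14:30 end Omar → 1
15:00 end Mateo → 0
18:00 start Marcus → 1
18:30 start Elena → 2
19:30 end Marcus → 1
20:30 end Elena → 0
Peak is 2, at 13:30 (Mateo, Omar).

2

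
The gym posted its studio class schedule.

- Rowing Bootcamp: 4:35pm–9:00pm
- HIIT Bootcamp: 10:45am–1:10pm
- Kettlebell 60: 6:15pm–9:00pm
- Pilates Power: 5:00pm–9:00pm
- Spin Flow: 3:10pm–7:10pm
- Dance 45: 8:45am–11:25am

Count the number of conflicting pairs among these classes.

7

Two intervals overlap when each starts before the other ends.
Sorted by start: Dance 45, HIIT Bootcamp, Spin Flow, Rowing Bootcamp, Pilates Power, Kettlebell 60.
HIIT Bootcamp starts before Dance 45 ends → Dance 45 and HIIT Bootcamp overlap.
Spin Flow starts after Dance 45 ends — done with Dance 45.
Spin Flow starts after HIIT Bootcamp ends — done with HIIT Bootcamp.
Rowing Bootcamp starts before Spin Flow ends → Spin Flow and Rowing Bootcamp overlap.
Pilates Power starts before Spin Flow ends → Spin Flow and Pilates Power overlap.
Kettlebell 60 starts before Spin Flow ends → Spin Flow and Kettlebell 60 overlap.
Pilates Power starts before Rowing Bootcamp ends → Rowing Bootcamp and Pilates Power overlap.
Kettlebell 60 starts before Rowing Bootcamp ends → Rowing Bootcamp and Kettlebell 60 overlap.
Kettlebell 60 starts before Pilates Power ends → Pilates Power and Kettlebell 60 overlap.
Overlapping pairs: Dance 45 & HIIT Bootcamp, Kettlebell 60 & Pilates Power, Kettlebell 60 & Rowing Bootcamp, Kettlebell 60 & Spin Flow, Pilates Power & Rowing Bootcamp, Pilates Power & Spin Flow, Rowing Bootcamp & Spin Flow — 7 in total.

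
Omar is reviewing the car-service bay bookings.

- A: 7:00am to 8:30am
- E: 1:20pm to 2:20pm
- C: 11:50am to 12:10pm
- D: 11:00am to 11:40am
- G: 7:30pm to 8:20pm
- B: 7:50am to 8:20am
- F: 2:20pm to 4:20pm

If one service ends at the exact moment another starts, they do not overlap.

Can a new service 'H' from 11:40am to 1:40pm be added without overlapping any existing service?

A: ends 8:30am at or before H starts 11:40am → clear.
B: ends 8:20am at or before H starts 11:40am → clear.
D: ends 11:40am at or before H starts 11:40am → clear.
C: starts 11:50am before H ends 1:40pm, and ends 12:10pm after H starts 11:40am → overlap.
E: starts 1:20pm before H ends 1:40pm, and ends 2:20pm after H starts 11:40am → overlap.
F: starts 2:20pm at or after H ends 1:40pm → clear.
G: starts 7:30pm at or after H ends 1:40pm → clear.
H overlaps C, E.

No — it overlaps C, E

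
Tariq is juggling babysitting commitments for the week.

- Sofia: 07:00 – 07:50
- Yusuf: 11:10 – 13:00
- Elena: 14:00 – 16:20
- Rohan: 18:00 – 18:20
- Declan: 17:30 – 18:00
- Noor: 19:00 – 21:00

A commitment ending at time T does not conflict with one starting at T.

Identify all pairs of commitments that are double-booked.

Sorted by start: Sofia, Yusuf, Elena, Declan, Rohan, Noor.
Yusuf starts after Sofia ends — done with Sofia.
Elena starts after Yusuf ends — done with Yusuf.
Declan starts after Elena ends — done with Elena.
Rohan starts exactly when Declan ends (back-to-back, no overlap) — done with Declan.
Noor starts after Rohan ends.

none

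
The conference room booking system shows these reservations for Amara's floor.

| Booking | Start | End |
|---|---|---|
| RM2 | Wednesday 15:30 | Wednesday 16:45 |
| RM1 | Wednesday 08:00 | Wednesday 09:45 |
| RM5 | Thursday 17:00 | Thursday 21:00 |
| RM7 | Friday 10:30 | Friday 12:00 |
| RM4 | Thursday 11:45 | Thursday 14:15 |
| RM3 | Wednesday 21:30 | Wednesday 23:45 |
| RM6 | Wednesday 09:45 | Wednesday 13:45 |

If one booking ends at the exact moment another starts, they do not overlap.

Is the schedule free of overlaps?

Sorted by start: RM1, RM6, RM2, RM3, RM4, RM5, RM7.
RM6 starts exactly when RM1 ends (back-to-back, no overlap) — done with RM1.
RM2 starts after RM6 ends — done with RM6.
RM3 starts after RM2 ends — done with RM2.
RM4 starts after RM3 ends — done with RM3.
RM5 starts after RM4 ends — done with RM4.
RM7 starts after RM5 ends.
Every pair is clear; the schedule has no overlaps.

Yes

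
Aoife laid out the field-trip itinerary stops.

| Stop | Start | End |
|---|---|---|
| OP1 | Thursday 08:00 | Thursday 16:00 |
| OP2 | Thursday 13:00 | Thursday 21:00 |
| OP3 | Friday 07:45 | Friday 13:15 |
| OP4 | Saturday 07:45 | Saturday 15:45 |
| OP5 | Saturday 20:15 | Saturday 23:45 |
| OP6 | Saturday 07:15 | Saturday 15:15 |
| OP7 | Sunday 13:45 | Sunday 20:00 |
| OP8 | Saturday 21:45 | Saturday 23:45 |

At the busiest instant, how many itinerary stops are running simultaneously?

Sweep the timeline, counting +1 at each start and −1 at each end (ends before starts at a tie):
Thursday 08:00 start OP1 → 1
Thursday 13:00 start OP2 → 2
Thursday 16:00 end OP1 → 1
Thursday 21:00 end OP2 → 0
Friday 07:45 start OP3 → 1
Friday 13:15 end OP3 → 0
Saturday 07:15 start OP6 → 1
Saturday 07:45 start OP4 → 2
Saturday 15:15 end OP6 → 1
Saturday 15:45 end OP4 → 0
Saturday 20:15 start OP5 → 1
Saturday 21:45 start OP8 → 2
Saturday 23:45 end OP5 → 1
Saturday 23:45 end OP8 → 0
Sunday 13:45 start OP7 → 1
Sunday 20:00 end OP7 → 0
Peak is 2, at Thursday 13:00 (OP1, OP2).

2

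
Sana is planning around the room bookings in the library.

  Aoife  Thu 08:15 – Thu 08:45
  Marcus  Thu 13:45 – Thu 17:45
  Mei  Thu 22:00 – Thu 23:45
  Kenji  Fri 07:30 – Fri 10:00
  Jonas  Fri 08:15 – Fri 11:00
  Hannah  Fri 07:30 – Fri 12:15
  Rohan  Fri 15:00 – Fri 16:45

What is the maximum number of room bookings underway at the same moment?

3

Sort all start/end points and keep a running count:
Thu 08:15 start Aoife → 1
Thu 08:45 end Aoife → 0
Thu 13:45 start Marcus → 1
Thu 17:45 end Marcus → 0
Thu 22:00 start Mei → 1
Thu 23:45 end Mei → 0
Fri 07:30 start Hannah → 1
Fri 07:30 start Kenji → 2
Fri 08:15 start Jonas → 3
Fri 10:00 end Kenji → 2
Fri 11:00 end Jonas → 1
Fri 12:15 end Hannah → 0
Fri 15:00 start Rohan → 1
Fri 16:45 end Rohan → 0
Peak is 3, at Fri 08:15 (Hannah, Jonas, Kenji).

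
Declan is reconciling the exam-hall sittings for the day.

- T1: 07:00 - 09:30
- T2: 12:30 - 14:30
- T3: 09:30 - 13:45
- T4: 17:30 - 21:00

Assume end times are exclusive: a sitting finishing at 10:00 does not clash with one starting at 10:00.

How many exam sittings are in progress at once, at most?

Sweep the timeline, counting +1 at each start and −1 at each end (ends before starts at a tie):
07:00 start T1 → 1
09:30 end T1 → 0
09:30 start T3 → 1
12:30 start T2 → 2
13:45 end T3 → 1
14:30 end T2 → 0
17:30 start T4 → 1
21:00 end T4 → 0
Peak is 2, at 12:30 (T2, T3).

2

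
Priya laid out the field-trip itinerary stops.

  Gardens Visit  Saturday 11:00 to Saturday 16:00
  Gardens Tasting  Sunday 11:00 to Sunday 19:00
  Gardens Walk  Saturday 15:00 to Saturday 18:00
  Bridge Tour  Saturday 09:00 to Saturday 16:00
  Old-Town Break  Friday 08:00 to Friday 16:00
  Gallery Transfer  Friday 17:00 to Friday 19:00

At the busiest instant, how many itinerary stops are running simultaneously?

Walk through starts and ends in time order (an end at T is processed before a start at T):
Friday 08:00 start Old-Town Break → 1
Friday 16:00 end Old-Town Break → 0
Friday 17:00 start Gallery Transfer → 1
Friday 19:00 end Gallery Transfer → 0
Saturday 09:00 start Bridge Tour → 1
Saturday 11:00 start Gardens Visit → 2
Saturday 15:00 start Gardens Walk → 3
Saturday 16:00 end Bridge Tour → 2
Saturday 16:00 end Gardens Visit → 1
Saturday 18:00 end Gardens Walk → 0
Sunday 11:00 start Gardens Tasting → 1
Sunday 19:00 end Gardens Tasting → 0
Peak is 3, at Saturday 15:00 (Bridge Tour, Gardens Visit, Gardens Walk).

3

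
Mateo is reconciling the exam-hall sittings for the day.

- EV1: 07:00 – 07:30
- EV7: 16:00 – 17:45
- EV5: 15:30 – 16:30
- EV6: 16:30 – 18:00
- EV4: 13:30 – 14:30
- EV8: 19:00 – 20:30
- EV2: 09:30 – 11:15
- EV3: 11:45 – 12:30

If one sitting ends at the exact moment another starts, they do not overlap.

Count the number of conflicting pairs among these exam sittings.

2

Sorted by start: EV1, EV2, EV3, EV4, EV5, EV7, EV6, EV8.
EV2 starts after EV1 ends; EV1 is clear from here.
EV3 starts after EV2 ends; EV2 is clear from here.
EV4 starts after EV3 ends; EV3 is clear from here.
EV5 starts after EV4 ends; EV4 is clear from here.
EV7 starts before EV5 ends → EV5 and EV7 overlap.
EV6 starts exactly when EV5 ends (back-to-back, no overlap); EV5 is clear from here.
EV6 starts before EV7 ends → EV7 and EV6 overlap.
EV8 starts after EV7 ends.
EV8 starts after EV6 ends.
Overlapping pairs: EV5 & EV7, EV6 & EV7 — 2 in total.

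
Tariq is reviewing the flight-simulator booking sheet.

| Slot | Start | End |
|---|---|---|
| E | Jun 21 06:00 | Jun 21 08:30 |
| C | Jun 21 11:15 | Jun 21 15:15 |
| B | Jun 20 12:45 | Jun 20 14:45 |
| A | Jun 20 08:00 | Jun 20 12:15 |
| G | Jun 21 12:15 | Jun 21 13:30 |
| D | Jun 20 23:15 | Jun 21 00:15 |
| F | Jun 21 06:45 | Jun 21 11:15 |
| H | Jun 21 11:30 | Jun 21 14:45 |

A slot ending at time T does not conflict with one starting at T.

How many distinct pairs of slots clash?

Sorted by start: A, B, D, E, F, C, H, G.
B starts after A ends, so nothing later overlaps A either.
D starts after B ends, so nothing later overlaps B either.
E starts after D ends, so nothing later overlaps D either.
F starts before E ends → E and F overlap.
C starts after E ends, so nothing later overlaps E either.
C starts exactly when F ends (back-to-back, no overlap), so nothing later overlaps F either.
H starts before C ends → C and H overlap.
G starts before C ends → C and G overlap.
G starts before H ends → H and G overlap.
Overlapping pairs: C & G, C & H, E & F, G & H — 4 in total.

4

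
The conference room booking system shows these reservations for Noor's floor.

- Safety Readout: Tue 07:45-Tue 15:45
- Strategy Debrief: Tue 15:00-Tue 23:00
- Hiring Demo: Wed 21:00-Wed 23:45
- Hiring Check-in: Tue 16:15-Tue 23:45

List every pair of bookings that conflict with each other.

Hiring Check-in & Strategy Debrief, Safety Readout & Strategy Debrief

Sorted by start: Safety Readout, Strategy Debrief, Hiring Check-in, Hiring Demo.
Strategy Debrief starts before Safety Readout ends → Safety Readout and Strategy Debrief overlap.
Hiring Check-in starts after Safety Readout ends, so nothing later overlaps Safety Readout either.
Hiring Check-in starts before Strategy Debrief ends → Strategy Debrief and Hiring Check-in overlap.
Hiring Demo starts after Strategy Debrief ends.
Hiring Demo starts after Hiring Check-in ends.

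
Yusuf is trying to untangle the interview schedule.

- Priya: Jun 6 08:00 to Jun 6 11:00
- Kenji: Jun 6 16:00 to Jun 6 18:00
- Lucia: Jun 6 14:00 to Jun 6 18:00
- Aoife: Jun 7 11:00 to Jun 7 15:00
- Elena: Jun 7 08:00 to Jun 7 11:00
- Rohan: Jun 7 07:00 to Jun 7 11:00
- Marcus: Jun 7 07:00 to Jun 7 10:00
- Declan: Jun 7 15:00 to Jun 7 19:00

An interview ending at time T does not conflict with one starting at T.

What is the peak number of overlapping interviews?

3

Walk through starts and ends in time order (an end at T is processed before a start at T):
Jun 6 08:00 start Priya → 1
Jun 6 11:00 end Priya → 0
Jun 6 14:00 start Lucia → 1
Jun 6 16:00 start Kenji → 2
Jun 6 18:00 end Kenji → 1
Jun 6 18:00 end Lucia → 0
Jun 7 07:00 start Marcus → 1
Jun 7 07:00 start Rohan → 2
Jun 7 08:00 start Elena → 3
Jun 7 10:00 end Marcus → 2
Jun 7 11:00 end Elena → 1
Jun 7 11:00 end Rohan → 0
Jun 7 11:00 start Aoife → 1
Jun 7 15:00 end Aoife → 0
Jun 7 15:00 start Declan → 1
Jun 7 19:00 end Declan → 0
Peak is 3, at Jun 7 08:00 (Elena, Marcus, Rohan).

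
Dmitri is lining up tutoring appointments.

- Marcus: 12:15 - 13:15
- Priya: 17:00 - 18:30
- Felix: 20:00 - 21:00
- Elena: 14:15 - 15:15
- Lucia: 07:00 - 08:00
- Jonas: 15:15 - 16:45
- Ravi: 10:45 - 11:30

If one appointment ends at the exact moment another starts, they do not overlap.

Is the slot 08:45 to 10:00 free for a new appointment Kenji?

Lucia: ends 08:00 at or before Kenji starts 08:45 → clear.
Ravi: starts 10:45 at or after Kenji ends 10:00 → clear.
Marcus: starts 12:15 at or after Kenji ends 10:00 → clear.
Elena: starts 14:15 at or after Kenji ends 10:00 → clear.
Jonas: starts 15:15 at or after Kenji ends 10:00 → clear.
Priya: starts 17:00 at or after Kenji ends 10:00 → clear.
Felix: starts 20:00 at or after Kenji ends 10:00 → clear.

Yes — the slot is free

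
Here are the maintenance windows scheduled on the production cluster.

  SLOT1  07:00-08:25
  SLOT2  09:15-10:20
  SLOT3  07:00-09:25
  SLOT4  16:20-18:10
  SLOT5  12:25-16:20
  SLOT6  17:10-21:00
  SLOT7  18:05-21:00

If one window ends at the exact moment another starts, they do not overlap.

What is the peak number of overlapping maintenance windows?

Sort all start/end points and keep a running count:
07:00 start SLOT1 → 1
07:00 start SLOT3 → 2
08:25 end SLOT1 → 1
09:15 start SLOT2 → 2
09:25 end SLOT3 → 1
10:20 end SLOT2 → 0
12:25 start SLOT5 → 1
16:20 end SLOT5 → 0
16:20 start SLOT4 → 1
17:10 start SLOT6 → 2
18:05 start SLOT7 → 3
18:10 end SLOT4 → 2
21:00 end SLOT6 → 1
21:00 end SLOT7 → 0
Peak is 3, at 18:05 (SLOT4, SLOT6, SLOT7).

3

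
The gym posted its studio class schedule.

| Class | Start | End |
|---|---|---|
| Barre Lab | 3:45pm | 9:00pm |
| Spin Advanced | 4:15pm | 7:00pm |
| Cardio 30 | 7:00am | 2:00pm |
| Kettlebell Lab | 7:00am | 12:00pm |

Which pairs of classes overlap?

Sorted by start: Kettlebell Lab, Cardio 30, Barre Lab, Spin Advanced.
Cardio 30 starts before Kettlebell Lab ends → Kettlebell Lab and Cardio 30 overlap.
Barre Lab starts after Kettlebell Lab ends; Kettlebell Lab is clear from here.
Barre Lab starts after Cardio 30 ends; Cardio 30 is clear from here.
Spin Advanced starts before Barre Lab ends → Barre Lab and Spin Advanced overlap.

Barre Lab & Spin Advanced, Cardio 30 & Kettlebell Lab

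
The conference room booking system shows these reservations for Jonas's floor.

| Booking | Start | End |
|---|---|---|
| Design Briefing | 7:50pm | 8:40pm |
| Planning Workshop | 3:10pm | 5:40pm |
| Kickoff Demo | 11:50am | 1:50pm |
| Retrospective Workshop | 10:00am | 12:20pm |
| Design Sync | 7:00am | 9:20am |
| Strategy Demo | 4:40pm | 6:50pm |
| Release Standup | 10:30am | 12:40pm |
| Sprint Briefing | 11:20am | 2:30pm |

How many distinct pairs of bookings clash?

7

Sorted by start: Design Sync, Retrospective Workshop, Release Standup, Sprint Briefing, Kickoff Demo, Planning Workshop, Strategy Demo, Design Briefing.
Retrospective Workshop starts after Design Sync ends — done with Design Sync.
Release Standup starts before Retrospective Workshop ends → Retrospective Workshop and Release Standup overlap.
Sprint Briefing starts before Retrospective Workshop ends → Retrospective Workshop and Sprint Briefing overlap.
Kickoff Demo starts before Retrospective Workshop ends → Retrospective Workshop and Kickoff Demo overlap.
Planning Workshop starts after Retrospective Workshop ends — done with Retrospective Workshop.
Sprint Briefing starts before Release Standup ends → Release Standup and Sprint Briefing overlap.
Kickoff Demo starts before Release Standup ends → Release Standup and Kickoff Demo overlap.
Planning Workshop starts after Release Standup ends — done with Release Standup.
Kickoff Demo starts before Sprint Briefing ends → Sprint Briefing and Kickoff Demo overlap.
Planning Workshop starts after Sprint Briefing ends — done with Sprint Briefing.
Planning Workshop starts after Kickoff Demo ends — done with Kickoff Demo.
Strategy Demo starts before Planning Workshop ends → Planning Workshop and Strategy Demo overlap.
Design Briefing starts after Planning Workshop ends.
Design Briefing starts after Strategy Demo ends.
Overlapping pairs: Kickoff Demo & Release Standup, Kickoff Demo & Retrospective Workshop, Kickoff Demo & Sprint Briefing, Planning Workshop & Strategy Demo, Release Standup & Retrospective Workshop, Release Standup & Sprint Briefing, Retrospective Workshop & Sprint Briefing — 7 in total.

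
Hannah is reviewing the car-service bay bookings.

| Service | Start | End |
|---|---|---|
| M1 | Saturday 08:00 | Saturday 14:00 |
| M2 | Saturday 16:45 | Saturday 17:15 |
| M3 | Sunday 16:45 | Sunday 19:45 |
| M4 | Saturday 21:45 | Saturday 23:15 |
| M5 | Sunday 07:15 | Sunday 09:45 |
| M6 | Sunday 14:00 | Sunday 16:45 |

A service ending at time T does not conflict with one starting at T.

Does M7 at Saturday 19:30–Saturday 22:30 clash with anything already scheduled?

Yes — it overlaps M4

M1: ends Saturday 14:00 at or before M7 starts Saturday 19:30 → clear.
M2: ends Saturday 17:15 at or before M7 starts Saturday 19:30 → clear.
M4: starts Saturday 21:45 before M7 ends Saturday 22:30, and ends Saturday 23:15 after M7 starts Saturday 19:30 → overlap.
M5: starts Sunday 07:15 at or after M7 ends Saturday 22:30 → clear.
M6: starts Sunday 14:00 at or after M7 ends Saturday 22:30 → clear.
M3: starts Sunday 16:45 at or after M7 ends Saturday 22:30 → clear.
M7 overlaps M4.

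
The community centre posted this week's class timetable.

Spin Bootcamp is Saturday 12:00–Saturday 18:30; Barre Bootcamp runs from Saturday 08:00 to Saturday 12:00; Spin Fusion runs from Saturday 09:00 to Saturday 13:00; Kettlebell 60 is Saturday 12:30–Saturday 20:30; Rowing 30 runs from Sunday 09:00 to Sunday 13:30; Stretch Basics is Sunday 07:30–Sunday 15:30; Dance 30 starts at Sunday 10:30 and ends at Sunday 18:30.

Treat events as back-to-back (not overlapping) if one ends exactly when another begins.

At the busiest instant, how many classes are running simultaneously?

Sweep the timeline, counting +1 at each start and −1 at each end (ends before starts at a tie):
Saturday 08:00 start Barre Bootcamp → 1
Saturday 09:00 start Spin Fusion → 2
Saturday 12:00 end Barre Bootcamp → 1
Saturday 12:00 start Spin Bootcamp → 2
Saturday 12:30 start Kettlebell 60 → 3
Saturday 13:00 end Spin Fusion → 2
Saturday 18:30 end Spin Bootcamp → 1
Saturday 20:30 end Kettlebell 60 → 0
Sunday 07:30 start Stretch Basics → 1
Sunday 09:00 start Rowing 30 → 2
Sunday 10:30 start Dance 30 → 3
Sunday 13:30 end Rowing 30 → 2
Sunday 15:30 end Stretch Basics → 1
Sunday 18:30 end Dance 30 → 0
Peak is 3, at Saturday 12:30 (Kettlebell 60, Spin Bootcamp, Spin Fusion).

3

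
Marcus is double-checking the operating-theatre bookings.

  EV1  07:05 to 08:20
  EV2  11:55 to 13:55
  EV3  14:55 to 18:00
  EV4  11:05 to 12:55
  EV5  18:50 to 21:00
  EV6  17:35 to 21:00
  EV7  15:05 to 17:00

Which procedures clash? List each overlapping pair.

Sorted by start: EV1, EV4, EV2, EV3, EV7, EV6, EV5.
EV4 starts after EV1 ends; EV1 is clear from here.
EV2 starts before EV4 ends → EV4 and EV2 overlap.
EV3 starts after EV4 ends; EV4 is clear from here.
EV3 starts after EV2 ends; EV2 is clear from here.
EV7 starts before EV3 ends → EV3 and EV7 overlap.
EV6 starts before EV3 ends → EV3 and EV6 overlap.
EV5 starts after EV3 ends.
EV6 starts after EV7 ends; EV7 is clear from here.
EV5 starts before EV6 ends → EV6 and EV5 overlap.

EV2 & EV4, EV3 & EV6, EV3 & EV7, EV5 & EV6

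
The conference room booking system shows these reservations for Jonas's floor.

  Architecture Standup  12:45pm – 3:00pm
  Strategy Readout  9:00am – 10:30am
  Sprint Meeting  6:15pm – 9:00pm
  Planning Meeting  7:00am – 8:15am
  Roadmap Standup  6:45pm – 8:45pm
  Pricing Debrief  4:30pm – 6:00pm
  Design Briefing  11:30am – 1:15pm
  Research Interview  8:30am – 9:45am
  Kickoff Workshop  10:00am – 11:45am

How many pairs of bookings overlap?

Sorted by start: Planning Meeting, Research Interview, Strategy Readout, Kickoff Workshop, Design Briefing, Architecture Standup, Pricing Debrief, Sprint Meeting, Roadmap Standup.
Research Interview starts after Planning Meeting ends — done with Planning Meeting.
Strategy Readout starts before Research Interview ends → Research Interview and Strategy Readout overlap.
Kickoff Workshop starts after Research Interview ends — done with Research Interview.
Kickoff Workshop starts before Strategy Readout ends → Strategy Readout and Kickoff Workshop overlap.
Design Briefing starts after Strategy Readout ends — done with Strategy Readout.
Design Briefing starts before Kickoff Workshop ends → Kickoff Workshop and Design Briefing overlap.
Architecture Standup starts after Kickoff Workshop ends — done with Kickoff Workshop.
Architecture Standup starts before Design Briefing ends → Design Briefing and Architecture Standup overlap.
Pricing Debrief starts after Design Briefing ends — done with Design Briefing.
Pricing Debrief starts after Architecture Standup ends — done with Architecture Standup.
Sprint Meeting starts after Pricing Debrief ends — done with Pricing Debrief.
Roadmap Standup starts before Sprint Meeting ends → Sprint Meeting and Roadmap Standup overlap.
Overlapping pairs: Architecture Standup & Design Briefing, Design Briefing & Kickoff Workshop, Kickoff Workshop & Strategy Readout, Research Interview & Strategy Readout, Roadmap Standup & Sprint Meeting — 5 in total.

5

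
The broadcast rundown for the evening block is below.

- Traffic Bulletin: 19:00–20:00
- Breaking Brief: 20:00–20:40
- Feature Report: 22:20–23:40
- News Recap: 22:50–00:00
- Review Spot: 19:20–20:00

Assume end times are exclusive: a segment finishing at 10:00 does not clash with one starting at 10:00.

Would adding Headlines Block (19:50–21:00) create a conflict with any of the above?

Yes — it overlaps Breaking Brief, Review Spot, Traffic Bulletin

Traffic Bulletin: starts 19:00 before Headlines Block ends 21:00, and ends 20:00 after Headlines Block starts 19:50 → overlap.
Review Spot: starts 19:20 before Headlines Block ends 21:00, and ends 20:00 after Headlines Block starts 19:50 → overlap.
Breaking Brief: starts 20:00 before Headlines Block ends 21:00, and ends 20:40 after Headlines Block starts 19:50 → overlap.
Feature Report: starts 22:20 at or after Headlines Block ends 21:00 → clear.
News Recap: starts 22:50 at or after Headlines Block ends 21:00 → clear.
Headlines Block overlaps Breaking Brief, Traffic Bulletin, Review Spot.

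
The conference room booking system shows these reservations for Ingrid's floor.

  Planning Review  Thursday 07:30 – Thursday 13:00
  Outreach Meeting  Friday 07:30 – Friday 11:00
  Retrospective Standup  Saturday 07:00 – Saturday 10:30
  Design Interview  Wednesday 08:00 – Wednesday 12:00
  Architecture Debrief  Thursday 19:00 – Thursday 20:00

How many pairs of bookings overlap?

0

Sorted by start: Design Interview, Planning Review, Architecture Debrief, Outreach Meeting, Retrospective Standup.
Planning Review starts after Design Interview ends, so nothing later overlaps Design Interview either.
Architecture Debrief starts after Planning Review ends, so nothing later overlaps Planning Review either.
Outreach Meeting starts after Architecture Debrief ends, so nothing later overlaps Architecture Debrief either.
Retrospective Standup starts after Outreach Meeting ends.
No pair overlaps.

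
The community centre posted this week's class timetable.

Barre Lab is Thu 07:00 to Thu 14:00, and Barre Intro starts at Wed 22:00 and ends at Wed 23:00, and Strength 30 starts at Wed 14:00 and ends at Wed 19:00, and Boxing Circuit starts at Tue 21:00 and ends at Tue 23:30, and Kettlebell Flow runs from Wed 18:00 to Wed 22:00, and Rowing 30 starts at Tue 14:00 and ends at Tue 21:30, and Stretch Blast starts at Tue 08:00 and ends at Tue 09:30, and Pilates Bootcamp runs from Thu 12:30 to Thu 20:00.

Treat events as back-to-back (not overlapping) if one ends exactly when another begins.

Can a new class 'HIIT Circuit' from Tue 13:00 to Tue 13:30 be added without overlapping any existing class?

Stretch Blast: ends Tue 09:30 at or before HIIT Circuit starts Tue 13:00 → clear.
Rowing 30: starts Tue 14:00 at or after HIIT Circuit ends Tue 13:30 → clear.
Boxing Circuit: starts Tue 21:00 at or after HIIT Circuit ends Tue 13:30 → clear.
Strength 30: starts Wed 14:00 at or after HIIT Circuit ends Tue 13:30 → clear.
Kettlebell Flow: starts Wed 18:00 at or after HIIT Circuit ends Tue 13:30 → clear.
Barre Intro: starts Wed 22:00 at or after HIIT Circuit ends Tue 13:30 → clear.
Barre Lab: starts Thu 07:00 at or after HIIT Circuit ends Tue 13:30 → clear.
Pilates Bootcamp: starts Thu 12:30 at or after HIIT Circuit ends Tue 13:30 → clear.

Yes — the slot is free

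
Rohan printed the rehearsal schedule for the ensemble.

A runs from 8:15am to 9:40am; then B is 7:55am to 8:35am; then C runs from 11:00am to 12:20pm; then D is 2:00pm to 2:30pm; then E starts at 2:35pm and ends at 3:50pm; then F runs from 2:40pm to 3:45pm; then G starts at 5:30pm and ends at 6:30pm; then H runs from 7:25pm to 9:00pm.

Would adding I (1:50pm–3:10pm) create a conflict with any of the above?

B: ends 8:35am at or before I starts 1:50pm → clear.
A: ends 9:40am at or before I starts 1:50pm → clear.
C: ends 12:20pm at or before I starts 1:50pm → clear.
D: starts 2:00pm before I ends 3:10pm, and ends 2:30pm after I starts 1:50pm → overlap.
E: starts 2:35pm before I ends 3:10pm, and ends 3:50pm after I starts 1:50pm → overlap.
F: starts 2:40pm before I ends 3:10pm, and ends 3:45pm after I starts 1:50pm → overlap.
G: starts 5:30pm at or after I ends 3:10pm → clear.
H: starts 7:25pm at or after I ends 3:10pm → clear.
I overlaps D, E, F.

Yes — it overlaps D, E, F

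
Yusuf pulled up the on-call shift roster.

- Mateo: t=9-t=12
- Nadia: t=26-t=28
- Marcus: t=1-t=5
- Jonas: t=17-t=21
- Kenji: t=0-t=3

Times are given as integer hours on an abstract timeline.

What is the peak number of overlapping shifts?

2

Sort all start/end points and keep a running count:
t=0 start Kenji → 1
t=1 start Marcus → 2
t=3 end Kenji → 1
t=5 end Marcus → 0
t=9 start Mateo → 1
t=12 end Mateo → 0
t=17 start Jonas → 1
t=21 end Jonas → 0
t=26 start Nadia → 1
t=28 end Nadia → 0
Peak is 2, at t=1 (Kenji, Marcus).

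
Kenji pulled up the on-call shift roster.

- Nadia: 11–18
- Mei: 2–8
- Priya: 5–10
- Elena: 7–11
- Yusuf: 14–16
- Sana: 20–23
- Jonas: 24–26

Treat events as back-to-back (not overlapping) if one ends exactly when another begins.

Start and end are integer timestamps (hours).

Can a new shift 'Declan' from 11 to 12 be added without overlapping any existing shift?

Mei: ends 8 at or before Declan starts 11 → clear.
Priya: ends 10 at or before Declan starts 11 → clear.
Elena: ends 11 at or before Declan starts 11 → clear.
Nadia: starts 11 before Declan ends 12, and ends 18 after Declan starts 11 → overlap.
Yusuf: starts 14 at or after Declan ends 12 → clear.
Sana: starts 20 at or after Declan ends 12 → clear.
Jonas: starts 24 at or after Declan ends 12 → clear.
Declan overlaps Nadia.

No — it overlaps Nadia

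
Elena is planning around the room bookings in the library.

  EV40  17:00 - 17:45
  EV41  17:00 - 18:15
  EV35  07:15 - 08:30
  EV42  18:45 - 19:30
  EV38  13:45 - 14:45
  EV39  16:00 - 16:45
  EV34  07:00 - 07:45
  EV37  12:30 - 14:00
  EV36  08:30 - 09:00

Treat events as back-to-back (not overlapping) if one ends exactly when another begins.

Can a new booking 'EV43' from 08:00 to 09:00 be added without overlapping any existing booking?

EV34: ends 07:45 at or before EV43 starts 08:00 → clear.
EV35: starts 07:15 before EV43 ends 09:00, and ends 08:30 after EV43 starts 08:00 → overlap.
EV36: starts 08:30 before EV43 ends 09:00, and ends 09:00 after EV43 starts 08:00 → overlap.
EV37: starts 12:30 at or after EV43 ends 09:00 → clear.
EV38: starts 13:45 at or after EV43 ends 09:00 → clear.
EV39: starts 16:00 at or after EV43 ends 09:00 → clear.
EV40: starts 17:00 at or after EV43 ends 09:00 → clear.
EV41: starts 17:00 at or after EV43 ends 09:00 → clear.
EV42: starts 18:45 at or after EV43 ends 09:00 → clear.
EV43 overlaps EV35, EV36.

No — it overlaps EV35, EV36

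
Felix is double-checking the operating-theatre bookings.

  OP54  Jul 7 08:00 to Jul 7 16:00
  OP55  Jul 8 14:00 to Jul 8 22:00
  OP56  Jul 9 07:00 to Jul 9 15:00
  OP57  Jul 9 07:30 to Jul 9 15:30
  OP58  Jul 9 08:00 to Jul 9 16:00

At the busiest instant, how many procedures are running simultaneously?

3

Walk through starts and ends in time order (an end at T is processed before a start at T):
Jul 7 08:00 start OP54 → 1
Jul 7 16:00 end OP54 → 0
Jul 8 14:00 start OP55 → 1
Jul 8 22:00 end OP55 → 0
Jul 9 07:00 start OP56 → 1
Jul 9 07:30 start OP57 → 2
Jul 9 08:00 start OP58 → 3
Jul 9 15:00 end OP56 → 2
Jul 9 15:30 end OP57 → 1
Jul 9 16:00 end OP58 → 0
Peak is 3, at Jul 9 08:00 (OP56, OP57, OP58).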